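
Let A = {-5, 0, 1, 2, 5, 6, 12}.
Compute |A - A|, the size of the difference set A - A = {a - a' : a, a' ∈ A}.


A - A = {a - a' : a, a' ∈ A}; |A| = 7.
Bounds: 2|A|-1 ≤ |A - A| ≤ |A|² - |A| + 1, i.e. 13 ≤ |A - A| ≤ 43.
Note: 0 ∈ A - A always (from a - a). The set is symmetric: if d ∈ A - A then -d ∈ A - A.
Enumerate nonzero differences d = a - a' with a > a' (then include -d):
Positive differences: {1, 2, 3, 4, 5, 6, 7, 10, 11, 12, 17}
Full difference set: {0} ∪ (positive diffs) ∪ (negative diffs).
|A - A| = 1 + 2·11 = 23 (matches direct enumeration: 23).

|A - A| = 23


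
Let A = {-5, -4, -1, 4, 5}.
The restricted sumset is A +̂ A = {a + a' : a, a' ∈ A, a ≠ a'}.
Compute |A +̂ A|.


Restricted sumset: A +̂ A = {a + a' : a ∈ A, a' ∈ A, a ≠ a'}.
Equivalently, take A + A and drop any sum 2a that is achievable ONLY as a + a for a ∈ A (i.e. sums representable only with equal summands).
Enumerate pairs (a, a') with a < a' (symmetric, so each unordered pair gives one sum; this covers all a ≠ a'):
  -5 + -4 = -9
  -5 + -1 = -6
  -5 + 4 = -1
  -5 + 5 = 0
  -4 + -1 = -5
  -4 + 4 = 0
  -4 + 5 = 1
  -1 + 4 = 3
  -1 + 5 = 4
  4 + 5 = 9
Collected distinct sums: {-9, -6, -5, -1, 0, 1, 3, 4, 9}
|A +̂ A| = 9
(Reference bound: |A +̂ A| ≥ 2|A| - 3 for |A| ≥ 2, with |A| = 5 giving ≥ 7.)

|A +̂ A| = 9


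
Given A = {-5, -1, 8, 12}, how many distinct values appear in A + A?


A + A = {a + a' : a, a' ∈ A}; |A| = 4.
General bounds: 2|A| - 1 ≤ |A + A| ≤ |A|(|A|+1)/2, i.e. 7 ≤ |A + A| ≤ 10.
Lower bound 2|A|-1 is attained iff A is an arithmetic progression.
Enumerate sums a + a' for a ≤ a' (symmetric, so this suffices):
a = -5: -5+-5=-10, -5+-1=-6, -5+8=3, -5+12=7
a = -1: -1+-1=-2, -1+8=7, -1+12=11
a = 8: 8+8=16, 8+12=20
a = 12: 12+12=24
Distinct sums: {-10, -6, -2, 3, 7, 11, 16, 20, 24}
|A + A| = 9

|A + A| = 9


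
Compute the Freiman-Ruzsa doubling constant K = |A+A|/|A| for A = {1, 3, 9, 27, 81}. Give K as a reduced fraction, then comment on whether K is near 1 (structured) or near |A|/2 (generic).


|A| = 5.
Compute A + A by enumerating all 25 pairs.
A + A = {2, 4, 6, 10, 12, 18, 28, 30, 36, 54, 82, 84, 90, 108, 162}, so |A + A| = 15.
K = |A + A| / |A| = 15/5 = 3/1 ≈ 3.0000.
Reference: AP of size 5 gives K = 9/5 ≈ 1.8000; a fully generic set of size 5 gives K ≈ 3.0000.

|A| = 5, |A + A| = 15, K = 15/5 = 3/1.


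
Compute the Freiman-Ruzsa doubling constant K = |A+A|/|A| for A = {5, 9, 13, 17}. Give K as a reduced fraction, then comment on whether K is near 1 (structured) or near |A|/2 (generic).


|A| = 4.
Compute A + A by enumerating all 16 pairs.
A + A = {10, 14, 18, 22, 26, 30, 34}, so |A + A| = 7.
K = |A + A| / |A| = 7/4 (already in lowest terms) ≈ 1.7500.
Reference: AP of size 4 gives K = 7/4 ≈ 1.7500; a fully generic set of size 4 gives K ≈ 2.5000.

|A| = 4, |A + A| = 7, K = 7/4.


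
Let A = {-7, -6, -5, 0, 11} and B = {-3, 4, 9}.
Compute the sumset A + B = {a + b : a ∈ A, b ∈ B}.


A + B = {a + b : a ∈ A, b ∈ B}.
Enumerate all |A|·|B| = 5·3 = 15 pairs (a, b) and collect distinct sums.
a = -7: -7+-3=-10, -7+4=-3, -7+9=2
a = -6: -6+-3=-9, -6+4=-2, -6+9=3
a = -5: -5+-3=-8, -5+4=-1, -5+9=4
a = 0: 0+-3=-3, 0+4=4, 0+9=9
a = 11: 11+-3=8, 11+4=15, 11+9=20
Collecting distinct sums: A + B = {-10, -9, -8, -3, -2, -1, 2, 3, 4, 8, 9, 15, 20}
|A + B| = 13

A + B = {-10, -9, -8, -3, -2, -1, 2, 3, 4, 8, 9, 15, 20}


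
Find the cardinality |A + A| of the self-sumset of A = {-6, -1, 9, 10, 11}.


A + A = {a + a' : a, a' ∈ A}; |A| = 5.
General bounds: 2|A| - 1 ≤ |A + A| ≤ |A|(|A|+1)/2, i.e. 9 ≤ |A + A| ≤ 15.
Lower bound 2|A|-1 is attained iff A is an arithmetic progression.
Enumerate sums a + a' for a ≤ a' (symmetric, so this suffices):
a = -6: -6+-6=-12, -6+-1=-7, -6+9=3, -6+10=4, -6+11=5
a = -1: -1+-1=-2, -1+9=8, -1+10=9, -1+11=10
a = 9: 9+9=18, 9+10=19, 9+11=20
a = 10: 10+10=20, 10+11=21
a = 11: 11+11=22
Distinct sums: {-12, -7, -2, 3, 4, 5, 8, 9, 10, 18, 19, 20, 21, 22}
|A + A| = 14

|A + A| = 14


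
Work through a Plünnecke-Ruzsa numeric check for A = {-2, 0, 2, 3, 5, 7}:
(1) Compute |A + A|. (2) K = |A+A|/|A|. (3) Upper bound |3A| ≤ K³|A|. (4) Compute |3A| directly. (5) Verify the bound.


|A| = 6.
Step 1: Compute A + A by enumerating all 36 pairs.
A + A = {-4, -2, 0, 1, 2, 3, 4, 5, 6, 7, 8, 9, 10, 12, 14}, so |A + A| = 15.
Step 2: Doubling constant K = |A + A|/|A| = 15/6 = 15/6 ≈ 2.5000.
Step 3: Plünnecke-Ruzsa gives |3A| ≤ K³·|A| = (2.5000)³ · 6 ≈ 93.7500.
Step 4: Compute 3A = A + A + A directly by enumerating all triples (a,b,c) ∈ A³; |3A| = 24.
Step 5: Check 24 ≤ 93.7500? Yes ✓.

K = 15/6, Plünnecke-Ruzsa bound K³|A| ≈ 93.7500, |3A| = 24, inequality holds.


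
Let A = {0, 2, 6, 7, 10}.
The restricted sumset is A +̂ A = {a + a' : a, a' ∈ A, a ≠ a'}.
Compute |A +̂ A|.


Restricted sumset: A +̂ A = {a + a' : a ∈ A, a' ∈ A, a ≠ a'}.
Equivalently, take A + A and drop any sum 2a that is achievable ONLY as a + a for a ∈ A (i.e. sums representable only with equal summands).
Enumerate pairs (a, a') with a < a' (symmetric, so each unordered pair gives one sum; this covers all a ≠ a'):
  0 + 2 = 2
  0 + 6 = 6
  0 + 7 = 7
  0 + 10 = 10
  2 + 6 = 8
  2 + 7 = 9
  2 + 10 = 12
  6 + 7 = 13
  6 + 10 = 16
  7 + 10 = 17
Collected distinct sums: {2, 6, 7, 8, 9, 10, 12, 13, 16, 17}
|A +̂ A| = 10
(Reference bound: |A +̂ A| ≥ 2|A| - 3 for |A| ≥ 2, with |A| = 5 giving ≥ 7.)

|A +̂ A| = 10


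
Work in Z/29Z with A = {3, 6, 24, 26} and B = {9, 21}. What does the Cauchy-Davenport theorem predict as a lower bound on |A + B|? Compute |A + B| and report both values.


Cauchy-Davenport: |A + B| ≥ min(p, |A| + |B| - 1) for A, B nonempty in Z/pZ.
|A| = 4, |B| = 2, p = 29.
CD lower bound = min(29, 4 + 2 - 1) = min(29, 5) = 5.
Compute A + B mod 29 directly:
a = 3: 3+9=12, 3+21=24
a = 6: 6+9=15, 6+21=27
a = 24: 24+9=4, 24+21=16
a = 26: 26+9=6, 26+21=18
A + B = {4, 6, 12, 15, 16, 18, 24, 27}, so |A + B| = 8.
Verify: 8 ≥ 5? Yes ✓.

CD lower bound = 5, actual |A + B| = 8.


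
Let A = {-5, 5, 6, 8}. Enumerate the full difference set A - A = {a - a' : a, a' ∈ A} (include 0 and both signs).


A - A = {a - a' : a, a' ∈ A}.
Compute a - a' for each ordered pair (a, a'):
a = -5: -5--5=0, -5-5=-10, -5-6=-11, -5-8=-13
a = 5: 5--5=10, 5-5=0, 5-6=-1, 5-8=-3
a = 6: 6--5=11, 6-5=1, 6-6=0, 6-8=-2
a = 8: 8--5=13, 8-5=3, 8-6=2, 8-8=0
Collecting distinct values (and noting 0 appears from a-a):
A - A = {-13, -11, -10, -3, -2, -1, 0, 1, 2, 3, 10, 11, 13}
|A - A| = 13

A - A = {-13, -11, -10, -3, -2, -1, 0, 1, 2, 3, 10, 11, 13}


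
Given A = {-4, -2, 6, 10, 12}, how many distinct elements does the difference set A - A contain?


A - A = {a - a' : a, a' ∈ A}; |A| = 5.
Bounds: 2|A|-1 ≤ |A - A| ≤ |A|² - |A| + 1, i.e. 9 ≤ |A - A| ≤ 21.
Note: 0 ∈ A - A always (from a - a). The set is symmetric: if d ∈ A - A then -d ∈ A - A.
Enumerate nonzero differences d = a - a' with a > a' (then include -d):
Positive differences: {2, 4, 6, 8, 10, 12, 14, 16}
Full difference set: {0} ∪ (positive diffs) ∪ (negative diffs).
|A - A| = 1 + 2·8 = 17 (matches direct enumeration: 17).

|A - A| = 17


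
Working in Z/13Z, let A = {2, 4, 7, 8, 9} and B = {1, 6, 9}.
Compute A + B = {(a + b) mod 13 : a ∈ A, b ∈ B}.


Work in Z/13Z: reduce every sum a + b modulo 13.
Enumerate all 15 pairs:
a = 2: 2+1=3, 2+6=8, 2+9=11
a = 4: 4+1=5, 4+6=10, 4+9=0
a = 7: 7+1=8, 7+6=0, 7+9=3
a = 8: 8+1=9, 8+6=1, 8+9=4
a = 9: 9+1=10, 9+6=2, 9+9=5
Distinct residues collected: {0, 1, 2, 3, 4, 5, 8, 9, 10, 11}
|A + B| = 10 (out of 13 total residues).

A + B = {0, 1, 2, 3, 4, 5, 8, 9, 10, 11}


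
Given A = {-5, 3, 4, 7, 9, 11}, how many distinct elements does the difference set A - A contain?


A - A = {a - a' : a, a' ∈ A}; |A| = 6.
Bounds: 2|A|-1 ≤ |A - A| ≤ |A|² - |A| + 1, i.e. 11 ≤ |A - A| ≤ 31.
Note: 0 ∈ A - A always (from a - a). The set is symmetric: if d ∈ A - A then -d ∈ A - A.
Enumerate nonzero differences d = a - a' with a > a' (then include -d):
Positive differences: {1, 2, 3, 4, 5, 6, 7, 8, 9, 12, 14, 16}
Full difference set: {0} ∪ (positive diffs) ∪ (negative diffs).
|A - A| = 1 + 2·12 = 25 (matches direct enumeration: 25).

|A - A| = 25


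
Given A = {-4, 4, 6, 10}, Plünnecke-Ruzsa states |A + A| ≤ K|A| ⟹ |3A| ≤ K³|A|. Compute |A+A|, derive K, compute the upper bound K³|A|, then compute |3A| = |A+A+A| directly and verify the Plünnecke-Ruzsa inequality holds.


|A| = 4.
Step 1: Compute A + A by enumerating all 16 pairs.
A + A = {-8, 0, 2, 6, 8, 10, 12, 14, 16, 20}, so |A + A| = 10.
Step 2: Doubling constant K = |A + A|/|A| = 10/4 = 10/4 ≈ 2.5000.
Step 3: Plünnecke-Ruzsa gives |3A| ≤ K³·|A| = (2.5000)³ · 4 ≈ 62.5000.
Step 4: Compute 3A = A + A + A directly by enumerating all triples (a,b,c) ∈ A³; |3A| = 17.
Step 5: Check 17 ≤ 62.5000? Yes ✓.

K = 10/4, Plünnecke-Ruzsa bound K³|A| ≈ 62.5000, |3A| = 17, inequality holds.


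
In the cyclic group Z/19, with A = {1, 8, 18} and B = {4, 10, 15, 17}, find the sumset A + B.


Work in Z/19Z: reduce every sum a + b modulo 19.
Enumerate all 12 pairs:
a = 1: 1+4=5, 1+10=11, 1+15=16, 1+17=18
a = 8: 8+4=12, 8+10=18, 8+15=4, 8+17=6
a = 18: 18+4=3, 18+10=9, 18+15=14, 18+17=16
Distinct residues collected: {3, 4, 5, 6, 9, 11, 12, 14, 16, 18}
|A + B| = 10 (out of 19 total residues).

A + B = {3, 4, 5, 6, 9, 11, 12, 14, 16, 18}


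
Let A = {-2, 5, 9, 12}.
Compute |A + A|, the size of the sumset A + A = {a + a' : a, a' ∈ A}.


A + A = {a + a' : a, a' ∈ A}; |A| = 4.
General bounds: 2|A| - 1 ≤ |A + A| ≤ |A|(|A|+1)/2, i.e. 7 ≤ |A + A| ≤ 10.
Lower bound 2|A|-1 is attained iff A is an arithmetic progression.
Enumerate sums a + a' for a ≤ a' (symmetric, so this suffices):
a = -2: -2+-2=-4, -2+5=3, -2+9=7, -2+12=10
a = 5: 5+5=10, 5+9=14, 5+12=17
a = 9: 9+9=18, 9+12=21
a = 12: 12+12=24
Distinct sums: {-4, 3, 7, 10, 14, 17, 18, 21, 24}
|A + A| = 9

|A + A| = 9


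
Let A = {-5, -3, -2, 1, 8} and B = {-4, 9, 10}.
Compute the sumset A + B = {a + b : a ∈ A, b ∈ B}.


A + B = {a + b : a ∈ A, b ∈ B}.
Enumerate all |A|·|B| = 5·3 = 15 pairs (a, b) and collect distinct sums.
a = -5: -5+-4=-9, -5+9=4, -5+10=5
a = -3: -3+-4=-7, -3+9=6, -3+10=7
a = -2: -2+-4=-6, -2+9=7, -2+10=8
a = 1: 1+-4=-3, 1+9=10, 1+10=11
a = 8: 8+-4=4, 8+9=17, 8+10=18
Collecting distinct sums: A + B = {-9, -7, -6, -3, 4, 5, 6, 7, 8, 10, 11, 17, 18}
|A + B| = 13

A + B = {-9, -7, -6, -3, 4, 5, 6, 7, 8, 10, 11, 17, 18}


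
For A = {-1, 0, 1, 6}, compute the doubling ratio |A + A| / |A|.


|A| = 4.
Compute A + A by enumerating all 16 pairs.
A + A = {-2, -1, 0, 1, 2, 5, 6, 7, 12}, so |A + A| = 9.
K = |A + A| / |A| = 9/4 (already in lowest terms) ≈ 2.2500.
Reference: AP of size 4 gives K = 7/4 ≈ 1.7500; a fully generic set of size 4 gives K ≈ 2.5000.

|A| = 4, |A + A| = 9, K = 9/4.


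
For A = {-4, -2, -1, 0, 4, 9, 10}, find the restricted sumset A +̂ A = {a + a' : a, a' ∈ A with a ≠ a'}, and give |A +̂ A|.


Restricted sumset: A +̂ A = {a + a' : a ∈ A, a' ∈ A, a ≠ a'}.
Equivalently, take A + A and drop any sum 2a that is achievable ONLY as a + a for a ∈ A (i.e. sums representable only with equal summands).
Enumerate pairs (a, a') with a < a' (symmetric, so each unordered pair gives one sum; this covers all a ≠ a'):
  -4 + -2 = -6
  -4 + -1 = -5
  -4 + 0 = -4
  -4 + 4 = 0
  -4 + 9 = 5
  -4 + 10 = 6
  -2 + -1 = -3
  -2 + 0 = -2
  -2 + 4 = 2
  -2 + 9 = 7
  -2 + 10 = 8
  -1 + 0 = -1
  -1 + 4 = 3
  -1 + 9 = 8
  -1 + 10 = 9
  0 + 4 = 4
  0 + 9 = 9
  0 + 10 = 10
  4 + 9 = 13
  4 + 10 = 14
  9 + 10 = 19
Collected distinct sums: {-6, -5, -4, -3, -2, -1, 0, 2, 3, 4, 5, 6, 7, 8, 9, 10, 13, 14, 19}
|A +̂ A| = 19
(Reference bound: |A +̂ A| ≥ 2|A| - 3 for |A| ≥ 2, with |A| = 7 giving ≥ 11.)

|A +̂ A| = 19


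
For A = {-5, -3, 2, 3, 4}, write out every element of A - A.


A - A = {a - a' : a, a' ∈ A}.
Compute a - a' for each ordered pair (a, a'):
a = -5: -5--5=0, -5--3=-2, -5-2=-7, -5-3=-8, -5-4=-9
a = -3: -3--5=2, -3--3=0, -3-2=-5, -3-3=-6, -3-4=-7
a = 2: 2--5=7, 2--3=5, 2-2=0, 2-3=-1, 2-4=-2
a = 3: 3--5=8, 3--3=6, 3-2=1, 3-3=0, 3-4=-1
a = 4: 4--5=9, 4--3=7, 4-2=2, 4-3=1, 4-4=0
Collecting distinct values (and noting 0 appears from a-a):
A - A = {-9, -8, -7, -6, -5, -2, -1, 0, 1, 2, 5, 6, 7, 8, 9}
|A - A| = 15

A - A = {-9, -8, -7, -6, -5, -2, -1, 0, 1, 2, 5, 6, 7, 8, 9}


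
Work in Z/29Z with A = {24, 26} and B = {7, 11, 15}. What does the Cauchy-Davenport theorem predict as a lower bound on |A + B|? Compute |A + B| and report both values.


Cauchy-Davenport: |A + B| ≥ min(p, |A| + |B| - 1) for A, B nonempty in Z/pZ.
|A| = 2, |B| = 3, p = 29.
CD lower bound = min(29, 2 + 3 - 1) = min(29, 4) = 4.
Compute A + B mod 29 directly:
a = 24: 24+7=2, 24+11=6, 24+15=10
a = 26: 26+7=4, 26+11=8, 26+15=12
A + B = {2, 4, 6, 8, 10, 12}, so |A + B| = 6.
Verify: 6 ≥ 4? Yes ✓.

CD lower bound = 4, actual |A + B| = 6.


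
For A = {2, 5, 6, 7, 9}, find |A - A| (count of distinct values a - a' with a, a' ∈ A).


A - A = {a - a' : a, a' ∈ A}; |A| = 5.
Bounds: 2|A|-1 ≤ |A - A| ≤ |A|² - |A| + 1, i.e. 9 ≤ |A - A| ≤ 21.
Note: 0 ∈ A - A always (from a - a). The set is symmetric: if d ∈ A - A then -d ∈ A - A.
Enumerate nonzero differences d = a - a' with a > a' (then include -d):
Positive differences: {1, 2, 3, 4, 5, 7}
Full difference set: {0} ∪ (positive diffs) ∪ (negative diffs).
|A - A| = 1 + 2·6 = 13 (matches direct enumeration: 13).

|A - A| = 13


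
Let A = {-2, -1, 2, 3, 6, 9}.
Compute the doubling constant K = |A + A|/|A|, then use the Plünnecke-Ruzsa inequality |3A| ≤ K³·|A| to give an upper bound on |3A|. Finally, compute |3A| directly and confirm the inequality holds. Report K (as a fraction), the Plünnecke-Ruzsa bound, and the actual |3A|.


|A| = 6.
Step 1: Compute A + A by enumerating all 36 pairs.
A + A = {-4, -3, -2, 0, 1, 2, 4, 5, 6, 7, 8, 9, 11, 12, 15, 18}, so |A + A| = 16.
Step 2: Doubling constant K = |A + A|/|A| = 16/6 = 16/6 ≈ 2.6667.
Step 3: Plünnecke-Ruzsa gives |3A| ≤ K³·|A| = (2.6667)³ · 6 ≈ 113.7778.
Step 4: Compute 3A = A + A + A directly by enumerating all triples (a,b,c) ∈ A³; |3A| = 29.
Step 5: Check 29 ≤ 113.7778? Yes ✓.

K = 16/6, Plünnecke-Ruzsa bound K³|A| ≈ 113.7778, |3A| = 29, inequality holds.


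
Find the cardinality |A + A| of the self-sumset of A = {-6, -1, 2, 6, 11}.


A + A = {a + a' : a, a' ∈ A}; |A| = 5.
General bounds: 2|A| - 1 ≤ |A + A| ≤ |A|(|A|+1)/2, i.e. 9 ≤ |A + A| ≤ 15.
Lower bound 2|A|-1 is attained iff A is an arithmetic progression.
Enumerate sums a + a' for a ≤ a' (symmetric, so this suffices):
a = -6: -6+-6=-12, -6+-1=-7, -6+2=-4, -6+6=0, -6+11=5
a = -1: -1+-1=-2, -1+2=1, -1+6=5, -1+11=10
a = 2: 2+2=4, 2+6=8, 2+11=13
a = 6: 6+6=12, 6+11=17
a = 11: 11+11=22
Distinct sums: {-12, -7, -4, -2, 0, 1, 4, 5, 8, 10, 12, 13, 17, 22}
|A + A| = 14

|A + A| = 14


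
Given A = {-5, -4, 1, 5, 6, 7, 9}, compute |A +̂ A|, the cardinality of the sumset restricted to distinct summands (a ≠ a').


Restricted sumset: A +̂ A = {a + a' : a ∈ A, a' ∈ A, a ≠ a'}.
Equivalently, take A + A and drop any sum 2a that is achievable ONLY as a + a for a ∈ A (i.e. sums representable only with equal summands).
Enumerate pairs (a, a') with a < a' (symmetric, so each unordered pair gives one sum; this covers all a ≠ a'):
  -5 + -4 = -9
  -5 + 1 = -4
  -5 + 5 = 0
  -5 + 6 = 1
  -5 + 7 = 2
  -5 + 9 = 4
  -4 + 1 = -3
  -4 + 5 = 1
  -4 + 6 = 2
  -4 + 7 = 3
  -4 + 9 = 5
  1 + 5 = 6
  1 + 6 = 7
  1 + 7 = 8
  1 + 9 = 10
  5 + 6 = 11
  5 + 7 = 12
  5 + 9 = 14
  6 + 7 = 13
  6 + 9 = 15
  7 + 9 = 16
Collected distinct sums: {-9, -4, -3, 0, 1, 2, 3, 4, 5, 6, 7, 8, 10, 11, 12, 13, 14, 15, 16}
|A +̂ A| = 19
(Reference bound: |A +̂ A| ≥ 2|A| - 3 for |A| ≥ 2, with |A| = 7 giving ≥ 11.)

|A +̂ A| = 19


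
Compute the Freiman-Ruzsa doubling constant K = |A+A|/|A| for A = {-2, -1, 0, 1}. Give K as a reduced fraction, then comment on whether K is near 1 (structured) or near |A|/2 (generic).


|A| = 4.
Compute A + A by enumerating all 16 pairs.
A + A = {-4, -3, -2, -1, 0, 1, 2}, so |A + A| = 7.
K = |A + A| / |A| = 7/4 (already in lowest terms) ≈ 1.7500.
Reference: AP of size 4 gives K = 7/4 ≈ 1.7500; a fully generic set of size 4 gives K ≈ 2.5000.

|A| = 4, |A + A| = 7, K = 7/4.


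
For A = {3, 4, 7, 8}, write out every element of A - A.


A - A = {a - a' : a, a' ∈ A}.
Compute a - a' for each ordered pair (a, a'):
a = 3: 3-3=0, 3-4=-1, 3-7=-4, 3-8=-5
a = 4: 4-3=1, 4-4=0, 4-7=-3, 4-8=-4
a = 7: 7-3=4, 7-4=3, 7-7=0, 7-8=-1
a = 8: 8-3=5, 8-4=4, 8-7=1, 8-8=0
Collecting distinct values (and noting 0 appears from a-a):
A - A = {-5, -4, -3, -1, 0, 1, 3, 4, 5}
|A - A| = 9

A - A = {-5, -4, -3, -1, 0, 1, 3, 4, 5}


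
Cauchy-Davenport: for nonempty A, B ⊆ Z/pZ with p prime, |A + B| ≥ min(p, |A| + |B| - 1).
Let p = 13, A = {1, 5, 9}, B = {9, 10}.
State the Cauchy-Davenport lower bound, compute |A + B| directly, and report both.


Cauchy-Davenport: |A + B| ≥ min(p, |A| + |B| - 1) for A, B nonempty in Z/pZ.
|A| = 3, |B| = 2, p = 13.
CD lower bound = min(13, 3 + 2 - 1) = min(13, 4) = 4.
Compute A + B mod 13 directly:
a = 1: 1+9=10, 1+10=11
a = 5: 5+9=1, 5+10=2
a = 9: 9+9=5, 9+10=6
A + B = {1, 2, 5, 6, 10, 11}, so |A + B| = 6.
Verify: 6 ≥ 4? Yes ✓.

CD lower bound = 4, actual |A + B| = 6.


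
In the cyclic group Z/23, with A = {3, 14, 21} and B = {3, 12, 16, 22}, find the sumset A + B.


Work in Z/23Z: reduce every sum a + b modulo 23.
Enumerate all 12 pairs:
a = 3: 3+3=6, 3+12=15, 3+16=19, 3+22=2
a = 14: 14+3=17, 14+12=3, 14+16=7, 14+22=13
a = 21: 21+3=1, 21+12=10, 21+16=14, 21+22=20
Distinct residues collected: {1, 2, 3, 6, 7, 10, 13, 14, 15, 17, 19, 20}
|A + B| = 12 (out of 23 total residues).

A + B = {1, 2, 3, 6, 7, 10, 13, 14, 15, 17, 19, 20}


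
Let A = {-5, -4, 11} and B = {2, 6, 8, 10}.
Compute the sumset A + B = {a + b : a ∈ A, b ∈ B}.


A + B = {a + b : a ∈ A, b ∈ B}.
Enumerate all |A|·|B| = 3·4 = 12 pairs (a, b) and collect distinct sums.
a = -5: -5+2=-3, -5+6=1, -5+8=3, -5+10=5
a = -4: -4+2=-2, -4+6=2, -4+8=4, -4+10=6
a = 11: 11+2=13, 11+6=17, 11+8=19, 11+10=21
Collecting distinct sums: A + B = {-3, -2, 1, 2, 3, 4, 5, 6, 13, 17, 19, 21}
|A + B| = 12

A + B = {-3, -2, 1, 2, 3, 4, 5, 6, 13, 17, 19, 21}


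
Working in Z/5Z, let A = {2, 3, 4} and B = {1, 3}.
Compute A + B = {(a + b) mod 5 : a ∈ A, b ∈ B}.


Work in Z/5Z: reduce every sum a + b modulo 5.
Enumerate all 6 pairs:
a = 2: 2+1=3, 2+3=0
a = 3: 3+1=4, 3+3=1
a = 4: 4+1=0, 4+3=2
Distinct residues collected: {0, 1, 2, 3, 4}
|A + B| = 5 (out of 5 total residues).

A + B = {0, 1, 2, 3, 4}


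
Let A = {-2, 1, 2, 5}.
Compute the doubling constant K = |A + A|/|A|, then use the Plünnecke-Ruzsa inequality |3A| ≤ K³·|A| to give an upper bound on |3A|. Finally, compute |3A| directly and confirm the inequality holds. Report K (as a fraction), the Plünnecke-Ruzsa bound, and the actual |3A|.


|A| = 4.
Step 1: Compute A + A by enumerating all 16 pairs.
A + A = {-4, -1, 0, 2, 3, 4, 6, 7, 10}, so |A + A| = 9.
Step 2: Doubling constant K = |A + A|/|A| = 9/4 = 9/4 ≈ 2.2500.
Step 3: Plünnecke-Ruzsa gives |3A| ≤ K³·|A| = (2.2500)³ · 4 ≈ 45.5625.
Step 4: Compute 3A = A + A + A directly by enumerating all triples (a,b,c) ∈ A³; |3A| = 16.
Step 5: Check 16 ≤ 45.5625? Yes ✓.

K = 9/4, Plünnecke-Ruzsa bound K³|A| ≈ 45.5625, |3A| = 16, inequality holds.


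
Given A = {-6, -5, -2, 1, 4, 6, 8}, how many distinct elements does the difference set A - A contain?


A - A = {a - a' : a, a' ∈ A}; |A| = 7.
Bounds: 2|A|-1 ≤ |A - A| ≤ |A|² - |A| + 1, i.e. 13 ≤ |A - A| ≤ 43.
Note: 0 ∈ A - A always (from a - a). The set is symmetric: if d ∈ A - A then -d ∈ A - A.
Enumerate nonzero differences d = a - a' with a > a' (then include -d):
Positive differences: {1, 2, 3, 4, 5, 6, 7, 8, 9, 10, 11, 12, 13, 14}
Full difference set: {0} ∪ (positive diffs) ∪ (negative diffs).
|A - A| = 1 + 2·14 = 29 (matches direct enumeration: 29).

|A - A| = 29


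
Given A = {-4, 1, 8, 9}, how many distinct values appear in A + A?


A + A = {a + a' : a, a' ∈ A}; |A| = 4.
General bounds: 2|A| - 1 ≤ |A + A| ≤ |A|(|A|+1)/2, i.e. 7 ≤ |A + A| ≤ 10.
Lower bound 2|A|-1 is attained iff A is an arithmetic progression.
Enumerate sums a + a' for a ≤ a' (symmetric, so this suffices):
a = -4: -4+-4=-8, -4+1=-3, -4+8=4, -4+9=5
a = 1: 1+1=2, 1+8=9, 1+9=10
a = 8: 8+8=16, 8+9=17
a = 9: 9+9=18
Distinct sums: {-8, -3, 2, 4, 5, 9, 10, 16, 17, 18}
|A + A| = 10

|A + A| = 10


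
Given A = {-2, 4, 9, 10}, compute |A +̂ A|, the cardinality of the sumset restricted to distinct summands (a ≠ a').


Restricted sumset: A +̂ A = {a + a' : a ∈ A, a' ∈ A, a ≠ a'}.
Equivalently, take A + A and drop any sum 2a that is achievable ONLY as a + a for a ∈ A (i.e. sums representable only with equal summands).
Enumerate pairs (a, a') with a < a' (symmetric, so each unordered pair gives one sum; this covers all a ≠ a'):
  -2 + 4 = 2
  -2 + 9 = 7
  -2 + 10 = 8
  4 + 9 = 13
  4 + 10 = 14
  9 + 10 = 19
Collected distinct sums: {2, 7, 8, 13, 14, 19}
|A +̂ A| = 6
(Reference bound: |A +̂ A| ≥ 2|A| - 3 for |A| ≥ 2, with |A| = 4 giving ≥ 5.)

|A +̂ A| = 6


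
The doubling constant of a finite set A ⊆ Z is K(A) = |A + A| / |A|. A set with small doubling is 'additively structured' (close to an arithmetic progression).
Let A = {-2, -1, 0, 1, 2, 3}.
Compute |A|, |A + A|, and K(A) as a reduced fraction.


|A| = 6.
Compute A + A by enumerating all 36 pairs.
A + A = {-4, -3, -2, -1, 0, 1, 2, 3, 4, 5, 6}, so |A + A| = 11.
K = |A + A| / |A| = 11/6 (already in lowest terms) ≈ 1.8333.
Reference: AP of size 6 gives K = 11/6 ≈ 1.8333; a fully generic set of size 6 gives K ≈ 3.5000.

|A| = 6, |A + A| = 11, K = 11/6.


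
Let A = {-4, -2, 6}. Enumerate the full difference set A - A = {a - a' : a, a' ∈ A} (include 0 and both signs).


A - A = {a - a' : a, a' ∈ A}.
Compute a - a' for each ordered pair (a, a'):
a = -4: -4--4=0, -4--2=-2, -4-6=-10
a = -2: -2--4=2, -2--2=0, -2-6=-8
a = 6: 6--4=10, 6--2=8, 6-6=0
Collecting distinct values (and noting 0 appears from a-a):
A - A = {-10, -8, -2, 0, 2, 8, 10}
|A - A| = 7

A - A = {-10, -8, -2, 0, 2, 8, 10}


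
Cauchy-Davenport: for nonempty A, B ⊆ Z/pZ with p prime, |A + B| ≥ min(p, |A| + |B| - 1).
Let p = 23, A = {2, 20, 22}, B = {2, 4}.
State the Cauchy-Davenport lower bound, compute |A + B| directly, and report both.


Cauchy-Davenport: |A + B| ≥ min(p, |A| + |B| - 1) for A, B nonempty in Z/pZ.
|A| = 3, |B| = 2, p = 23.
CD lower bound = min(23, 3 + 2 - 1) = min(23, 4) = 4.
Compute A + B mod 23 directly:
a = 2: 2+2=4, 2+4=6
a = 20: 20+2=22, 20+4=1
a = 22: 22+2=1, 22+4=3
A + B = {1, 3, 4, 6, 22}, so |A + B| = 5.
Verify: 5 ≥ 4? Yes ✓.

CD lower bound = 4, actual |A + B| = 5.


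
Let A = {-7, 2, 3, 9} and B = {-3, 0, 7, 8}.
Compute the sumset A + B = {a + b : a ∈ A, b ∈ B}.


A + B = {a + b : a ∈ A, b ∈ B}.
Enumerate all |A|·|B| = 4·4 = 16 pairs (a, b) and collect distinct sums.
a = -7: -7+-3=-10, -7+0=-7, -7+7=0, -7+8=1
a = 2: 2+-3=-1, 2+0=2, 2+7=9, 2+8=10
a = 3: 3+-3=0, 3+0=3, 3+7=10, 3+8=11
a = 9: 9+-3=6, 9+0=9, 9+7=16, 9+8=17
Collecting distinct sums: A + B = {-10, -7, -1, 0, 1, 2, 3, 6, 9, 10, 11, 16, 17}
|A + B| = 13

A + B = {-10, -7, -1, 0, 1, 2, 3, 6, 9, 10, 11, 16, 17}


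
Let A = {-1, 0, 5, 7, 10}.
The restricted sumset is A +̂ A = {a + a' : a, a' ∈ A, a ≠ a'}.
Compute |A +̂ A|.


Restricted sumset: A +̂ A = {a + a' : a ∈ A, a' ∈ A, a ≠ a'}.
Equivalently, take A + A and drop any sum 2a that is achievable ONLY as a + a for a ∈ A (i.e. sums representable only with equal summands).
Enumerate pairs (a, a') with a < a' (symmetric, so each unordered pair gives one sum; this covers all a ≠ a'):
  -1 + 0 = -1
  -1 + 5 = 4
  -1 + 7 = 6
  -1 + 10 = 9
  0 + 5 = 5
  0 + 7 = 7
  0 + 10 = 10
  5 + 7 = 12
  5 + 10 = 15
  7 + 10 = 17
Collected distinct sums: {-1, 4, 5, 6, 7, 9, 10, 12, 15, 17}
|A +̂ A| = 10
(Reference bound: |A +̂ A| ≥ 2|A| - 3 for |A| ≥ 2, with |A| = 5 giving ≥ 7.)

|A +̂ A| = 10


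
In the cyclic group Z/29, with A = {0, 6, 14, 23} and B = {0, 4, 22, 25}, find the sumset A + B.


Work in Z/29Z: reduce every sum a + b modulo 29.
Enumerate all 16 pairs:
a = 0: 0+0=0, 0+4=4, 0+22=22, 0+25=25
a = 6: 6+0=6, 6+4=10, 6+22=28, 6+25=2
a = 14: 14+0=14, 14+4=18, 14+22=7, 14+25=10
a = 23: 23+0=23, 23+4=27, 23+22=16, 23+25=19
Distinct residues collected: {0, 2, 4, 6, 7, 10, 14, 16, 18, 19, 22, 23, 25, 27, 28}
|A + B| = 15 (out of 29 total residues).

A + B = {0, 2, 4, 6, 7, 10, 14, 16, 18, 19, 22, 23, 25, 27, 28}


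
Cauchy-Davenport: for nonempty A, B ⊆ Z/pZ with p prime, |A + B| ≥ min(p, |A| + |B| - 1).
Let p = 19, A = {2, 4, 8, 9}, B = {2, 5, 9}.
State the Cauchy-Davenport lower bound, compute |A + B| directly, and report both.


Cauchy-Davenport: |A + B| ≥ min(p, |A| + |B| - 1) for A, B nonempty in Z/pZ.
|A| = 4, |B| = 3, p = 19.
CD lower bound = min(19, 4 + 3 - 1) = min(19, 6) = 6.
Compute A + B mod 19 directly:
a = 2: 2+2=4, 2+5=7, 2+9=11
a = 4: 4+2=6, 4+5=9, 4+9=13
a = 8: 8+2=10, 8+5=13, 8+9=17
a = 9: 9+2=11, 9+5=14, 9+9=18
A + B = {4, 6, 7, 9, 10, 11, 13, 14, 17, 18}, so |A + B| = 10.
Verify: 10 ≥ 6? Yes ✓.

CD lower bound = 6, actual |A + B| = 10.


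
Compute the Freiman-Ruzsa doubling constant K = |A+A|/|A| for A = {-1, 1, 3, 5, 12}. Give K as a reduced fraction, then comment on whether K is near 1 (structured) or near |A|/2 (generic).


|A| = 5.
Compute A + A by enumerating all 25 pairs.
A + A = {-2, 0, 2, 4, 6, 8, 10, 11, 13, 15, 17, 24}, so |A + A| = 12.
K = |A + A| / |A| = 12/5 (already in lowest terms) ≈ 2.4000.
Reference: AP of size 5 gives K = 9/5 ≈ 1.8000; a fully generic set of size 5 gives K ≈ 3.0000.

|A| = 5, |A + A| = 12, K = 12/5.


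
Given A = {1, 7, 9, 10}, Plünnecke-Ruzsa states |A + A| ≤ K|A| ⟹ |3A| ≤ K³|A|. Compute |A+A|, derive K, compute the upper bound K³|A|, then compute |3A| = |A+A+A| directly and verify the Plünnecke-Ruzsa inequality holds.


|A| = 4.
Step 1: Compute A + A by enumerating all 16 pairs.
A + A = {2, 8, 10, 11, 14, 16, 17, 18, 19, 20}, so |A + A| = 10.
Step 2: Doubling constant K = |A + A|/|A| = 10/4 = 10/4 ≈ 2.5000.
Step 3: Plünnecke-Ruzsa gives |3A| ≤ K³·|A| = (2.5000)³ · 4 ≈ 62.5000.
Step 4: Compute 3A = A + A + A directly by enumerating all triples (a,b,c) ∈ A³; |3A| = 18.
Step 5: Check 18 ≤ 62.5000? Yes ✓.

K = 10/4, Plünnecke-Ruzsa bound K³|A| ≈ 62.5000, |3A| = 18, inequality holds.


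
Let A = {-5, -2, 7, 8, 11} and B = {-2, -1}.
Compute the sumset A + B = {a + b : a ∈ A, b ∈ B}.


A + B = {a + b : a ∈ A, b ∈ B}.
Enumerate all |A|·|B| = 5·2 = 10 pairs (a, b) and collect distinct sums.
a = -5: -5+-2=-7, -5+-1=-6
a = -2: -2+-2=-4, -2+-1=-3
a = 7: 7+-2=5, 7+-1=6
a = 8: 8+-2=6, 8+-1=7
a = 11: 11+-2=9, 11+-1=10
Collecting distinct sums: A + B = {-7, -6, -4, -3, 5, 6, 7, 9, 10}
|A + B| = 9

A + B = {-7, -6, -4, -3, 5, 6, 7, 9, 10}


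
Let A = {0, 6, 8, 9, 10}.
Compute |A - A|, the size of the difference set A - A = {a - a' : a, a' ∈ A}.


A - A = {a - a' : a, a' ∈ A}; |A| = 5.
Bounds: 2|A|-1 ≤ |A - A| ≤ |A|² - |A| + 1, i.e. 9 ≤ |A - A| ≤ 21.
Note: 0 ∈ A - A always (from a - a). The set is symmetric: if d ∈ A - A then -d ∈ A - A.
Enumerate nonzero differences d = a - a' with a > a' (then include -d):
Positive differences: {1, 2, 3, 4, 6, 8, 9, 10}
Full difference set: {0} ∪ (positive diffs) ∪ (negative diffs).
|A - A| = 1 + 2·8 = 17 (matches direct enumeration: 17).

|A - A| = 17


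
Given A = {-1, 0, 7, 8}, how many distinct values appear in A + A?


A + A = {a + a' : a, a' ∈ A}; |A| = 4.
General bounds: 2|A| - 1 ≤ |A + A| ≤ |A|(|A|+1)/2, i.e. 7 ≤ |A + A| ≤ 10.
Lower bound 2|A|-1 is attained iff A is an arithmetic progression.
Enumerate sums a + a' for a ≤ a' (symmetric, so this suffices):
a = -1: -1+-1=-2, -1+0=-1, -1+7=6, -1+8=7
a = 0: 0+0=0, 0+7=7, 0+8=8
a = 7: 7+7=14, 7+8=15
a = 8: 8+8=16
Distinct sums: {-2, -1, 0, 6, 7, 8, 14, 15, 16}
|A + A| = 9

|A + A| = 9


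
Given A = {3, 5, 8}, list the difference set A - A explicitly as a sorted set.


A - A = {a - a' : a, a' ∈ A}.
Compute a - a' for each ordered pair (a, a'):
a = 3: 3-3=0, 3-5=-2, 3-8=-5
a = 5: 5-3=2, 5-5=0, 5-8=-3
a = 8: 8-3=5, 8-5=3, 8-8=0
Collecting distinct values (and noting 0 appears from a-a):
A - A = {-5, -3, -2, 0, 2, 3, 5}
|A - A| = 7

A - A = {-5, -3, -2, 0, 2, 3, 5}


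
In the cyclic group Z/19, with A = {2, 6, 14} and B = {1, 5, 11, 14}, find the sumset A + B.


Work in Z/19Z: reduce every sum a + b modulo 19.
Enumerate all 12 pairs:
a = 2: 2+1=3, 2+5=7, 2+11=13, 2+14=16
a = 6: 6+1=7, 6+5=11, 6+11=17, 6+14=1
a = 14: 14+1=15, 14+5=0, 14+11=6, 14+14=9
Distinct residues collected: {0, 1, 3, 6, 7, 9, 11, 13, 15, 16, 17}
|A + B| = 11 (out of 19 total residues).

A + B = {0, 1, 3, 6, 7, 9, 11, 13, 15, 16, 17}


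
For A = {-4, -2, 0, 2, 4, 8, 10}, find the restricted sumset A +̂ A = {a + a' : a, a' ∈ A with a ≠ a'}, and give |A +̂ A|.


Restricted sumset: A +̂ A = {a + a' : a ∈ A, a' ∈ A, a ≠ a'}.
Equivalently, take A + A and drop any sum 2a that is achievable ONLY as a + a for a ∈ A (i.e. sums representable only with equal summands).
Enumerate pairs (a, a') with a < a' (symmetric, so each unordered pair gives one sum; this covers all a ≠ a'):
  -4 + -2 = -6
  -4 + 0 = -4
  -4 + 2 = -2
  -4 + 4 = 0
  -4 + 8 = 4
  -4 + 10 = 6
  -2 + 0 = -2
  -2 + 2 = 0
  -2 + 4 = 2
  -2 + 8 = 6
  -2 + 10 = 8
  0 + 2 = 2
  0 + 4 = 4
  0 + 8 = 8
  0 + 10 = 10
  2 + 4 = 6
  2 + 8 = 10
  2 + 10 = 12
  4 + 8 = 12
  4 + 10 = 14
  8 + 10 = 18
Collected distinct sums: {-6, -4, -2, 0, 2, 4, 6, 8, 10, 12, 14, 18}
|A +̂ A| = 12
(Reference bound: |A +̂ A| ≥ 2|A| - 3 for |A| ≥ 2, with |A| = 7 giving ≥ 11.)

|A +̂ A| = 12


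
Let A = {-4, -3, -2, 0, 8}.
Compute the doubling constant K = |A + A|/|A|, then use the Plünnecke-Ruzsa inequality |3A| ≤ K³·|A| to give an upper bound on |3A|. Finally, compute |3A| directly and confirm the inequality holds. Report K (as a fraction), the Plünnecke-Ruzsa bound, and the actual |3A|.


|A| = 5.
Step 1: Compute A + A by enumerating all 25 pairs.
A + A = {-8, -7, -6, -5, -4, -3, -2, 0, 4, 5, 6, 8, 16}, so |A + A| = 13.
Step 2: Doubling constant K = |A + A|/|A| = 13/5 = 13/5 ≈ 2.6000.
Step 3: Plünnecke-Ruzsa gives |3A| ≤ K³·|A| = (2.6000)³ · 5 ≈ 87.8800.
Step 4: Compute 3A = A + A + A directly by enumerating all triples (a,b,c) ∈ A³; |3A| = 24.
Step 5: Check 24 ≤ 87.8800? Yes ✓.

K = 13/5, Plünnecke-Ruzsa bound K³|A| ≈ 87.8800, |3A| = 24, inequality holds.


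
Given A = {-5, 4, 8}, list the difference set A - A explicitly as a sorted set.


A - A = {a - a' : a, a' ∈ A}.
Compute a - a' for each ordered pair (a, a'):
a = -5: -5--5=0, -5-4=-9, -5-8=-13
a = 4: 4--5=9, 4-4=0, 4-8=-4
a = 8: 8--5=13, 8-4=4, 8-8=0
Collecting distinct values (and noting 0 appears from a-a):
A - A = {-13, -9, -4, 0, 4, 9, 13}
|A - A| = 7

A - A = {-13, -9, -4, 0, 4, 9, 13}


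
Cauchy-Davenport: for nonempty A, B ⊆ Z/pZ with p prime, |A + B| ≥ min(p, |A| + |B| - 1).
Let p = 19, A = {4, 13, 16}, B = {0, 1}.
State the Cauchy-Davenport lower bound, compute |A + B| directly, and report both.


Cauchy-Davenport: |A + B| ≥ min(p, |A| + |B| - 1) for A, B nonempty in Z/pZ.
|A| = 3, |B| = 2, p = 19.
CD lower bound = min(19, 3 + 2 - 1) = min(19, 4) = 4.
Compute A + B mod 19 directly:
a = 4: 4+0=4, 4+1=5
a = 13: 13+0=13, 13+1=14
a = 16: 16+0=16, 16+1=17
A + B = {4, 5, 13, 14, 16, 17}, so |A + B| = 6.
Verify: 6 ≥ 4? Yes ✓.

CD lower bound = 4, actual |A + B| = 6.


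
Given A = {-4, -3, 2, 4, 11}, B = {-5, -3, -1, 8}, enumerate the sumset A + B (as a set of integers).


A + B = {a + b : a ∈ A, b ∈ B}.
Enumerate all |A|·|B| = 5·4 = 20 pairs (a, b) and collect distinct sums.
a = -4: -4+-5=-9, -4+-3=-7, -4+-1=-5, -4+8=4
a = -3: -3+-5=-8, -3+-3=-6, -3+-1=-4, -3+8=5
a = 2: 2+-5=-3, 2+-3=-1, 2+-1=1, 2+8=10
a = 4: 4+-5=-1, 4+-3=1, 4+-1=3, 4+8=12
a = 11: 11+-5=6, 11+-3=8, 11+-1=10, 11+8=19
Collecting distinct sums: A + B = {-9, -8, -7, -6, -5, -4, -3, -1, 1, 3, 4, 5, 6, 8, 10, 12, 19}
|A + B| = 17

A + B = {-9, -8, -7, -6, -5, -4, -3, -1, 1, 3, 4, 5, 6, 8, 10, 12, 19}


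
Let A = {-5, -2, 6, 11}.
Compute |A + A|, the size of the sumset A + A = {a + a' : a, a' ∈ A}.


A + A = {a + a' : a, a' ∈ A}; |A| = 4.
General bounds: 2|A| - 1 ≤ |A + A| ≤ |A|(|A|+1)/2, i.e. 7 ≤ |A + A| ≤ 10.
Lower bound 2|A|-1 is attained iff A is an arithmetic progression.
Enumerate sums a + a' for a ≤ a' (symmetric, so this suffices):
a = -5: -5+-5=-10, -5+-2=-7, -5+6=1, -5+11=6
a = -2: -2+-2=-4, -2+6=4, -2+11=9
a = 6: 6+6=12, 6+11=17
a = 11: 11+11=22
Distinct sums: {-10, -7, -4, 1, 4, 6, 9, 12, 17, 22}
|A + A| = 10

|A + A| = 10


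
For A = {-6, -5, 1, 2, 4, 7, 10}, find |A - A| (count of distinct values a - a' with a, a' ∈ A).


A - A = {a - a' : a, a' ∈ A}; |A| = 7.
Bounds: 2|A|-1 ≤ |A - A| ≤ |A|² - |A| + 1, i.e. 13 ≤ |A - A| ≤ 43.
Note: 0 ∈ A - A always (from a - a). The set is symmetric: if d ∈ A - A then -d ∈ A - A.
Enumerate nonzero differences d = a - a' with a > a' (then include -d):
Positive differences: {1, 2, 3, 5, 6, 7, 8, 9, 10, 12, 13, 15, 16}
Full difference set: {0} ∪ (positive diffs) ∪ (negative diffs).
|A - A| = 1 + 2·13 = 27 (matches direct enumeration: 27).

|A - A| = 27


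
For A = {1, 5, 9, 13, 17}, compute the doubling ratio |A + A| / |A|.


|A| = 5.
Compute A + A by enumerating all 25 pairs.
A + A = {2, 6, 10, 14, 18, 22, 26, 30, 34}, so |A + A| = 9.
K = |A + A| / |A| = 9/5 (already in lowest terms) ≈ 1.8000.
Reference: AP of size 5 gives K = 9/5 ≈ 1.8000; a fully generic set of size 5 gives K ≈ 3.0000.

|A| = 5, |A + A| = 9, K = 9/5.


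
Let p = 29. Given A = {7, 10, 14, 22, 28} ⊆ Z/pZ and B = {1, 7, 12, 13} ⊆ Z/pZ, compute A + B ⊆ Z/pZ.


Work in Z/29Z: reduce every sum a + b modulo 29.
Enumerate all 20 pairs:
a = 7: 7+1=8, 7+7=14, 7+12=19, 7+13=20
a = 10: 10+1=11, 10+7=17, 10+12=22, 10+13=23
a = 14: 14+1=15, 14+7=21, 14+12=26, 14+13=27
a = 22: 22+1=23, 22+7=0, 22+12=5, 22+13=6
a = 28: 28+1=0, 28+7=6, 28+12=11, 28+13=12
Distinct residues collected: {0, 5, 6, 8, 11, 12, 14, 15, 17, 19, 20, 21, 22, 23, 26, 27}
|A + B| = 16 (out of 29 total residues).

A + B = {0, 5, 6, 8, 11, 12, 14, 15, 17, 19, 20, 21, 22, 23, 26, 27}


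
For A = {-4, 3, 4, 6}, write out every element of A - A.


A - A = {a - a' : a, a' ∈ A}.
Compute a - a' for each ordered pair (a, a'):
a = -4: -4--4=0, -4-3=-7, -4-4=-8, -4-6=-10
a = 3: 3--4=7, 3-3=0, 3-4=-1, 3-6=-3
a = 4: 4--4=8, 4-3=1, 4-4=0, 4-6=-2
a = 6: 6--4=10, 6-3=3, 6-4=2, 6-6=0
Collecting distinct values (and noting 0 appears from a-a):
A - A = {-10, -8, -7, -3, -2, -1, 0, 1, 2, 3, 7, 8, 10}
|A - A| = 13

A - A = {-10, -8, -7, -3, -2, -1, 0, 1, 2, 3, 7, 8, 10}


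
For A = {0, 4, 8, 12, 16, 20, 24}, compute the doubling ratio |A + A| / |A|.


|A| = 7.
Compute A + A by enumerating all 49 pairs.
A + A = {0, 4, 8, 12, 16, 20, 24, 28, 32, 36, 40, 44, 48}, so |A + A| = 13.
K = |A + A| / |A| = 13/7 (already in lowest terms) ≈ 1.8571.
Reference: AP of size 7 gives K = 13/7 ≈ 1.8571; a fully generic set of size 7 gives K ≈ 4.0000.

|A| = 7, |A + A| = 13, K = 13/7.


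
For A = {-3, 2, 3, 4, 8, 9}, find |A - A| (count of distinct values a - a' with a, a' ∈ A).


A - A = {a - a' : a, a' ∈ A}; |A| = 6.
Bounds: 2|A|-1 ≤ |A - A| ≤ |A|² - |A| + 1, i.e. 11 ≤ |A - A| ≤ 31.
Note: 0 ∈ A - A always (from a - a). The set is symmetric: if d ∈ A - A then -d ∈ A - A.
Enumerate nonzero differences d = a - a' with a > a' (then include -d):
Positive differences: {1, 2, 4, 5, 6, 7, 11, 12}
Full difference set: {0} ∪ (positive diffs) ∪ (negative diffs).
|A - A| = 1 + 2·8 = 17 (matches direct enumeration: 17).

|A - A| = 17


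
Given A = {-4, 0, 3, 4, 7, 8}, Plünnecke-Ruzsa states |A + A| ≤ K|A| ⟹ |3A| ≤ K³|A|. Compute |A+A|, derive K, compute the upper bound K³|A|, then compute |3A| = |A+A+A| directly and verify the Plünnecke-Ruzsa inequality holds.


|A| = 6.
Step 1: Compute A + A by enumerating all 36 pairs.
A + A = {-8, -4, -1, 0, 3, 4, 6, 7, 8, 10, 11, 12, 14, 15, 16}, so |A + A| = 15.
Step 2: Doubling constant K = |A + A|/|A| = 15/6 = 15/6 ≈ 2.5000.
Step 3: Plünnecke-Ruzsa gives |3A| ≤ K³·|A| = (2.5000)³ · 6 ≈ 93.7500.
Step 4: Compute 3A = A + A + A directly by enumerating all triples (a,b,c) ∈ A³; |3A| = 28.
Step 5: Check 28 ≤ 93.7500? Yes ✓.

K = 15/6, Plünnecke-Ruzsa bound K³|A| ≈ 93.7500, |3A| = 28, inequality holds.


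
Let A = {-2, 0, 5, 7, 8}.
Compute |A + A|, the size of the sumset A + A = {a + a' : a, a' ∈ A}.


A + A = {a + a' : a, a' ∈ A}; |A| = 5.
General bounds: 2|A| - 1 ≤ |A + A| ≤ |A|(|A|+1)/2, i.e. 9 ≤ |A + A| ≤ 15.
Lower bound 2|A|-1 is attained iff A is an arithmetic progression.
Enumerate sums a + a' for a ≤ a' (symmetric, so this suffices):
a = -2: -2+-2=-4, -2+0=-2, -2+5=3, -2+7=5, -2+8=6
a = 0: 0+0=0, 0+5=5, 0+7=7, 0+8=8
a = 5: 5+5=10, 5+7=12, 5+8=13
a = 7: 7+7=14, 7+8=15
a = 8: 8+8=16
Distinct sums: {-4, -2, 0, 3, 5, 6, 7, 8, 10, 12, 13, 14, 15, 16}
|A + A| = 14

|A + A| = 14


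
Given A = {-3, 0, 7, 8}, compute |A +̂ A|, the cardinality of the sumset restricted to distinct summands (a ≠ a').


Restricted sumset: A +̂ A = {a + a' : a ∈ A, a' ∈ A, a ≠ a'}.
Equivalently, take A + A and drop any sum 2a that is achievable ONLY as a + a for a ∈ A (i.e. sums representable only with equal summands).
Enumerate pairs (a, a') with a < a' (symmetric, so each unordered pair gives one sum; this covers all a ≠ a'):
  -3 + 0 = -3
  -3 + 7 = 4
  -3 + 8 = 5
  0 + 7 = 7
  0 + 8 = 8
  7 + 8 = 15
Collected distinct sums: {-3, 4, 5, 7, 8, 15}
|A +̂ A| = 6
(Reference bound: |A +̂ A| ≥ 2|A| - 3 for |A| ≥ 2, with |A| = 4 giving ≥ 5.)

|A +̂ A| = 6


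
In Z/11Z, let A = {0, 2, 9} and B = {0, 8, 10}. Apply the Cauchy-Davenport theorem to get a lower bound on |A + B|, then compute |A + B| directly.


Cauchy-Davenport: |A + B| ≥ min(p, |A| + |B| - 1) for A, B nonempty in Z/pZ.
|A| = 3, |B| = 3, p = 11.
CD lower bound = min(11, 3 + 3 - 1) = min(11, 5) = 5.
Compute A + B mod 11 directly:
a = 0: 0+0=0, 0+8=8, 0+10=10
a = 2: 2+0=2, 2+8=10, 2+10=1
a = 9: 9+0=9, 9+8=6, 9+10=8
A + B = {0, 1, 2, 6, 8, 9, 10}, so |A + B| = 7.
Verify: 7 ≥ 5? Yes ✓.

CD lower bound = 5, actual |A + B| = 7.


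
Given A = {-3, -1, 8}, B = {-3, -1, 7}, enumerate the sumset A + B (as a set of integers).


A + B = {a + b : a ∈ A, b ∈ B}.
Enumerate all |A|·|B| = 3·3 = 9 pairs (a, b) and collect distinct sums.
a = -3: -3+-3=-6, -3+-1=-4, -3+7=4
a = -1: -1+-3=-4, -1+-1=-2, -1+7=6
a = 8: 8+-3=5, 8+-1=7, 8+7=15
Collecting distinct sums: A + B = {-6, -4, -2, 4, 5, 6, 7, 15}
|A + B| = 8

A + B = {-6, -4, -2, 4, 5, 6, 7, 15}


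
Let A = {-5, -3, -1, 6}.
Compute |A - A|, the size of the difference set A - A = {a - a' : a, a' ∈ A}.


A - A = {a - a' : a, a' ∈ A}; |A| = 4.
Bounds: 2|A|-1 ≤ |A - A| ≤ |A|² - |A| + 1, i.e. 7 ≤ |A - A| ≤ 13.
Note: 0 ∈ A - A always (from a - a). The set is symmetric: if d ∈ A - A then -d ∈ A - A.
Enumerate nonzero differences d = a - a' with a > a' (then include -d):
Positive differences: {2, 4, 7, 9, 11}
Full difference set: {0} ∪ (positive diffs) ∪ (negative diffs).
|A - A| = 1 + 2·5 = 11 (matches direct enumeration: 11).

|A - A| = 11


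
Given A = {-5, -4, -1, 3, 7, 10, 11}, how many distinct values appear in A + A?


A + A = {a + a' : a, a' ∈ A}; |A| = 7.
General bounds: 2|A| - 1 ≤ |A + A| ≤ |A|(|A|+1)/2, i.e. 13 ≤ |A + A| ≤ 28.
Lower bound 2|A|-1 is attained iff A is an arithmetic progression.
Enumerate sums a + a' for a ≤ a' (symmetric, so this suffices):
a = -5: -5+-5=-10, -5+-4=-9, -5+-1=-6, -5+3=-2, -5+7=2, -5+10=5, -5+11=6
a = -4: -4+-4=-8, -4+-1=-5, -4+3=-1, -4+7=3, -4+10=6, -4+11=7
a = -1: -1+-1=-2, -1+3=2, -1+7=6, -1+10=9, -1+11=10
a = 3: 3+3=6, 3+7=10, 3+10=13, 3+11=14
a = 7: 7+7=14, 7+10=17, 7+11=18
a = 10: 10+10=20, 10+11=21
a = 11: 11+11=22
Distinct sums: {-10, -9, -8, -6, -5, -2, -1, 2, 3, 5, 6, 7, 9, 10, 13, 14, 17, 18, 20, 21, 22}
|A + A| = 21

|A + A| = 21
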